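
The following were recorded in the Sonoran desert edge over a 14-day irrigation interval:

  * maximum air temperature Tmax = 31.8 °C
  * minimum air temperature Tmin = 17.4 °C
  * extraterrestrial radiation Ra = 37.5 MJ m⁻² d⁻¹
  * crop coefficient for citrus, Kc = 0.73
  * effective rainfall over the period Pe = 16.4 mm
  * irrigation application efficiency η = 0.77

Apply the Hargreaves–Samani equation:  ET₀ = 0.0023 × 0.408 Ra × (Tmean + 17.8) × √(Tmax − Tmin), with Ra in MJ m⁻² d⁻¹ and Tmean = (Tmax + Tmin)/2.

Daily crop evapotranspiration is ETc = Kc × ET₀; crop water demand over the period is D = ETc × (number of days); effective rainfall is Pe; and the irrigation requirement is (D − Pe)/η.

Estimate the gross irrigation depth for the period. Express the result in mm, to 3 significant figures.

Tmean = (31.8 + 17.4)/2 = 24.60 °C
0.408 Ra = 0.408 × 37.5 = 15.3000 mm/d equivalent
ET₀ = 0.0023 × 15.3000 × (24.60 + 17.8) × √14.4 = 0.0023 × 15.3000 × 42.40 × 3.7947 = 5.6619 mm/d
ETc = Kc × ET₀ = 0.73 × 5.6619 = 4.1332 mm/d
Crop demand D = ETc × 14 d = 4.1332 × 14 = 57.865 mm
D − Pe = 57.865 − 16.4 = 41.465 mm
Gross irrigation = 41.465 / 0.77 = 53.851 mm

53.9 mm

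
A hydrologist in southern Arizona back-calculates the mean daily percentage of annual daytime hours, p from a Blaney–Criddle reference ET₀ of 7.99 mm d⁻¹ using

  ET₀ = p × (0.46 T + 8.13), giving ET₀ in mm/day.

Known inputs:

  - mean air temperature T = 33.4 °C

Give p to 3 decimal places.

p = ET₀ / (0.46 T + 8.13) = 7.99 / (0.46 × 33.4 + 8.13) = 7.99 / 23.494 = 0.3401

0.340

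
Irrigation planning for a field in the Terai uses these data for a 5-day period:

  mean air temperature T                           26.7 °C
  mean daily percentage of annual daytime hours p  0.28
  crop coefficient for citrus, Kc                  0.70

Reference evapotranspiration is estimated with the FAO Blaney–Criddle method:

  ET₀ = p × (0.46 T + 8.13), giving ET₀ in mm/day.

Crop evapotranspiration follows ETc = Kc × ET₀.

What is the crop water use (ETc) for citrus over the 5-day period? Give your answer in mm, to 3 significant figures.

ET₀ = 0.28 × (0.46 × 26.7 + 8.13) = 0.28 × 20.412 = 5.7154 mm/d
ETc = Kc × ET₀ = 0.70 × 5.7154 = 4.0008 mm/d
Over 5 days: 4.0008 × 5 = 20.004 mm

20.0 mm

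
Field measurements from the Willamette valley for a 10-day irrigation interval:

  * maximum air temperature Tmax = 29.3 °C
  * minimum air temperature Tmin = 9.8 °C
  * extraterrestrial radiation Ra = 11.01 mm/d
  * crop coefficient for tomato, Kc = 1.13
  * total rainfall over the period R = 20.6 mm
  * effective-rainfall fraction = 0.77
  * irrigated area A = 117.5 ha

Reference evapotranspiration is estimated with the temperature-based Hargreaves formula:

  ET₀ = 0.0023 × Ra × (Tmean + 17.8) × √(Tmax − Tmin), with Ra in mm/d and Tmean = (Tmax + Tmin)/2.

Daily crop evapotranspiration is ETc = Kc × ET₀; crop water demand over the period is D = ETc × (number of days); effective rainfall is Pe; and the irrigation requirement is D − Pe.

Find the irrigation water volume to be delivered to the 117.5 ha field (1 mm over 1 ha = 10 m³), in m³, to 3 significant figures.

Tmean = (29.3 + 9.8)/2 = 19.55 °C
ET₀ = 0.0023 × 11.01 × (19.55 + 17.8) × √19.5 = 0.0023 × 11.01 × 37.35 × 4.4159 = 4.1766 mm/d
ETc = Kc × ET₀ = 1.13 × 4.1766 = 4.7196 mm/d
Crop demand D = ETc × 10 d = 4.7196 × 10 = 47.196 mm
Pe = 0.77 × 20.6 = 15.862 mm
D − Pe = 47.196 − 15.862 = 31.334 mm
Volume = 31.334 mm × 117.5 ha × 10 = 36817.5 m³

36800 m³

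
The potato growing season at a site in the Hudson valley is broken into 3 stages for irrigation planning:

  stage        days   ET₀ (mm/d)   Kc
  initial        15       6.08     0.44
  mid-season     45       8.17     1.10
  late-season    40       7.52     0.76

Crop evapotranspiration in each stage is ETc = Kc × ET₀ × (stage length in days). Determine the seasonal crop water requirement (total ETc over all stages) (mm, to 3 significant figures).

673 mm

initial: 0.44 × 6.08 × 15 = 40.13 mm
mid-season: 1.10 × 8.17 × 45 = 404.42 mm
late-season: 0.76 × 7.52 × 40 = 228.61 mm
Seasonal total = 673.16 mm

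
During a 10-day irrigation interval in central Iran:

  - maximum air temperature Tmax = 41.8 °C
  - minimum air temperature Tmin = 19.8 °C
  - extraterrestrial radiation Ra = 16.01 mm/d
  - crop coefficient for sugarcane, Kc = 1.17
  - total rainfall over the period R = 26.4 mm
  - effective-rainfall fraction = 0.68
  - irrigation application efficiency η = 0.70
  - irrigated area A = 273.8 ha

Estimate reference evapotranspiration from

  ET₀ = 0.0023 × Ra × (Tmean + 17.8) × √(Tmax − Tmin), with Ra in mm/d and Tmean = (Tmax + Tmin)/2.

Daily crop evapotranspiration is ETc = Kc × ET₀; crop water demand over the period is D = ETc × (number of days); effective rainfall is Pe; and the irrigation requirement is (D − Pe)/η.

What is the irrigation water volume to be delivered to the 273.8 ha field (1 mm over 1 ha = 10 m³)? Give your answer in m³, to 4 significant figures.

Tmean = (41.8 + 19.8)/2 = 30.80 °C
ET₀ = 0.0023 × 16.01 × (30.80 + 17.8) × √22.0 = 0.0023 × 16.01 × 48.60 × 4.6904 = 8.3939 mm/d
ETc = Kc × ET₀ = 1.17 × 8.3939 = 9.8209 mm/d
Crop demand D = ETc × 10 d = 9.8209 × 10 = 98.209 mm
Pe = 0.68 × 26.4 = 17.952 mm
D − Pe = 98.209 − 17.952 = 80.257 mm
Gross irrigation = 80.257 / 0.70 = 114.653 mm
Volume = 114.653 mm × 273.8 ha × 10 = 313919.9 m³

313900 m³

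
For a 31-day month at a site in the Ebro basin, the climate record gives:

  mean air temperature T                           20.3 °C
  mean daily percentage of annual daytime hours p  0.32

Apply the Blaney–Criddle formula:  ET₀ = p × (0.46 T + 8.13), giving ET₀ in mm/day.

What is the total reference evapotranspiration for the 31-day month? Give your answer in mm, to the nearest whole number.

173 mm

ET₀ = 0.32 × (0.46 × 20.3 + 8.13) = 0.32 × 17.468 = 5.5898 mm/d
Monthly total = 5.5898 × 31 = 173.284 mm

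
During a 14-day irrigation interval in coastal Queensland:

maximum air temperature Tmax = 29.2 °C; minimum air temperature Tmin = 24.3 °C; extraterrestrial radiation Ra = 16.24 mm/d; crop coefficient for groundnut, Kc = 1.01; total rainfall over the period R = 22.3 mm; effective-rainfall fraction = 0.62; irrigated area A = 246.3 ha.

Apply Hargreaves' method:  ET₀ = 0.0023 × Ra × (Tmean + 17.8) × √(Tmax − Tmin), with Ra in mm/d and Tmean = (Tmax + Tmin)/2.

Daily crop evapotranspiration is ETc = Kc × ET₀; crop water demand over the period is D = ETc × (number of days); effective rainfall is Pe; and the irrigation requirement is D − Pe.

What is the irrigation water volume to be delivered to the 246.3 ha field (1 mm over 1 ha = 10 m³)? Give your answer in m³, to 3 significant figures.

94200 m³

Tmean = (29.2 + 24.3)/2 = 26.75 °C
ET₀ = 0.0023 × 16.24 × (26.75 + 17.8) × √4.9 = 0.0023 × 16.24 × 44.55 × 2.2136 = 3.6835 mm/d
ETc = Kc × ET₀ = 1.01 × 3.6835 = 3.7203 mm/d
Crop demand D = ETc × 14 d = 3.7203 × 14 = 52.084 mm
Pe = 0.62 × 22.3 = 13.826 mm
D − Pe = 52.084 − 13.826 = 38.258 mm
Volume = 38.258 mm × 246.3 ha × 10 = 94229.5 m³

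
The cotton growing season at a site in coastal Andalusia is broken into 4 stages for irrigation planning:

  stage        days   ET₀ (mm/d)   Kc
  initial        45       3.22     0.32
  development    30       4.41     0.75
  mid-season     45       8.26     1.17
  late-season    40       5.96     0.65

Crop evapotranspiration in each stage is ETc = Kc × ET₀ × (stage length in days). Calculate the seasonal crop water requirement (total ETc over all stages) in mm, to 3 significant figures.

initial: 0.32 × 3.22 × 45 = 46.37 mm
development: 0.75 × 4.41 × 30 = 99.23 mm
mid-season: 1.17 × 8.26 × 45 = 434.89 mm
late-season: 0.65 × 5.96 × 40 = 154.96 mm
Seasonal total = 735.45 mm

735 mm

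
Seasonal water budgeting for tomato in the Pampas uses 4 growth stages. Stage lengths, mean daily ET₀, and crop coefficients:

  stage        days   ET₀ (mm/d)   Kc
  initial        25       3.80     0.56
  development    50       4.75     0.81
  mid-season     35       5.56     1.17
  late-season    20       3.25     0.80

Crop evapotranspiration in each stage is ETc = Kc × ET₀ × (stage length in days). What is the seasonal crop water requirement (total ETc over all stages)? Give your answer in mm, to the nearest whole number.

initial: 0.56 × 3.80 × 25 = 53.20 mm
development: 0.81 × 4.75 × 50 = 192.38 mm
mid-season: 1.17 × 5.56 × 35 = 227.68 mm
late-season: 0.80 × 3.25 × 20 = 52.00 mm
Seasonal total = 525.26 mm

525 mm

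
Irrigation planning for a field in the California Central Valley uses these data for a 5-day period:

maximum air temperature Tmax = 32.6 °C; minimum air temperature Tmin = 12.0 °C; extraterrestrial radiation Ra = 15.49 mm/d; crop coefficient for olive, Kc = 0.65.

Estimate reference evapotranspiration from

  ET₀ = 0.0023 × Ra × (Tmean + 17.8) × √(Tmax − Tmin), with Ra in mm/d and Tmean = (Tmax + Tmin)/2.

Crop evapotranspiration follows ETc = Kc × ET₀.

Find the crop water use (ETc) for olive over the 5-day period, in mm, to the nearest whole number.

Tmean = (32.6 + 12.0)/2 = 22.30 °C
ET₀ = 0.0023 × 15.49 × (22.30 + 17.8) × √20.6 = 0.0023 × 15.49 × 40.10 × 4.5387 = 6.4842 mm/d
ETc = Kc × ET₀ = 0.65 × 6.4842 = 4.2147 mm/d
Over 5 days: 4.2147 × 5 = 21.074 mm

21 mm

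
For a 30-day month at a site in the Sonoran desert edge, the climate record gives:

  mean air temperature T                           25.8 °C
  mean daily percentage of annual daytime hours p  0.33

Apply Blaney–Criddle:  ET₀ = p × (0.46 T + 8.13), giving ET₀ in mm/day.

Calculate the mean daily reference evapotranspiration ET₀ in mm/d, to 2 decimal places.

6.60 mm/d

ET₀ = 0.33 × (0.46 × 25.8 + 8.13) = 0.33 × 19.998 = 6.5993 mm/d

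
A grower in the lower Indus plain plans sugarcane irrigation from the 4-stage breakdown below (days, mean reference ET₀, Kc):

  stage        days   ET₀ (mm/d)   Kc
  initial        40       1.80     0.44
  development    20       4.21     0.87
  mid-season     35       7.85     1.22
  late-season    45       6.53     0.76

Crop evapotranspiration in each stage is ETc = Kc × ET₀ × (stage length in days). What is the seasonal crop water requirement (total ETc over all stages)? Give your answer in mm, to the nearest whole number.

initial: 0.44 × 1.80 × 40 = 31.68 mm
development: 0.87 × 4.21 × 20 = 73.25 mm
mid-season: 1.22 × 7.85 × 35 = 335.20 mm
late-season: 0.76 × 6.53 × 45 = 223.33 mm
Seasonal total = 663.46 mm

663 mm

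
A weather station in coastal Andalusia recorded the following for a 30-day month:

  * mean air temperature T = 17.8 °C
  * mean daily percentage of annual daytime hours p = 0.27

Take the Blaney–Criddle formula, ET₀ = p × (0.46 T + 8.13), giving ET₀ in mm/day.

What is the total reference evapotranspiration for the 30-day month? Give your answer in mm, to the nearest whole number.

132 mm

ET₀ = 0.27 × (0.46 × 17.8 + 8.13) = 0.27 × 16.318 = 4.4059 mm/d
Monthly total = 4.4059 × 30 = 132.177 mm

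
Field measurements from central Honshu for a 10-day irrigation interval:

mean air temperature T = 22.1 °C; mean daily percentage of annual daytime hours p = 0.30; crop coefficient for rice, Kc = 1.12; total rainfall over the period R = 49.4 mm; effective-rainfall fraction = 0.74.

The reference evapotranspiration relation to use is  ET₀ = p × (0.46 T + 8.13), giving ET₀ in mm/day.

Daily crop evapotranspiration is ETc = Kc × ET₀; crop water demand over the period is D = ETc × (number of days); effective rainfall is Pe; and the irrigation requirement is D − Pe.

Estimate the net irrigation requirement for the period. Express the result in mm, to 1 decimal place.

ET₀ = 0.30 × (0.46 × 22.1 + 8.13) = 0.30 × 18.296 = 5.4888 mm/d
ETc = Kc × ET₀ = 1.12 × 5.4888 = 6.1475 mm/d
Crop demand D = ETc × 10 d = 6.1475 × 10 = 61.475 mm
Pe = 0.74 × 49.4 = 36.556 mm
D − Pe = 61.475 − 36.556 = 24.919 mm

24.9 mm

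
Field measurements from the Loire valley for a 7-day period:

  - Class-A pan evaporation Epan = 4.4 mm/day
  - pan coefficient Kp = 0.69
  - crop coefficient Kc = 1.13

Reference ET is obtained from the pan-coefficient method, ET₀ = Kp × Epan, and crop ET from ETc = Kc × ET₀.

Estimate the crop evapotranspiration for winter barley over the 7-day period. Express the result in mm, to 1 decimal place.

ET₀ = 0.69 × 4.4 = 3.0360 mm/d
ETc = Kc × ET₀ = 1.13 × 3.0360 = 3.4307 mm/d
Over 7 days: 3.4307 × 7 = 24.015 mm

24.0 mm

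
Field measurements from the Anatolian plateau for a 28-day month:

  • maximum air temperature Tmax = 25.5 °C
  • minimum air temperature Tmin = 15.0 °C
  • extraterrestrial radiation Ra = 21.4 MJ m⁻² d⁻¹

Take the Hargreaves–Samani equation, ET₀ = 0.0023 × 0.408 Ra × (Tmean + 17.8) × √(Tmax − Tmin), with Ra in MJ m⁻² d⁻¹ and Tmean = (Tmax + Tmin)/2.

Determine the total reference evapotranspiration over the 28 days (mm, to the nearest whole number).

Tmean = (25.5 + 15.0)/2 = 20.25 °C
0.408 Ra = 0.408 × 21.4 = 8.7312 mm/d equivalent
ET₀ = 0.0023 × 8.7312 × (20.25 + 17.8) × √10.5 = 0.0023 × 8.7312 × 38.05 × 3.2404 = 2.4760 mm/d
Over 28 days: 2.4760 × 28 = 69.328 mm

69 mm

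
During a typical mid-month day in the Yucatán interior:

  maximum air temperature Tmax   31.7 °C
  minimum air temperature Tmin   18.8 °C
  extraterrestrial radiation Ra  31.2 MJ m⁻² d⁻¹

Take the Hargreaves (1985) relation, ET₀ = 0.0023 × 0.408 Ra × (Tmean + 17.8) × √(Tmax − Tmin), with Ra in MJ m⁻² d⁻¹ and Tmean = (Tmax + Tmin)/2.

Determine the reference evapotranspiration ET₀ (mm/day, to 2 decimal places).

4.53 mm/day

Tmean = (31.7 + 18.8)/2 = 25.25 °C
0.408 Ra = 0.408 × 31.2 = 12.7296 mm/d equivalent
ET₀ = 0.0023 × 12.7296 × (25.25 + 17.8) × √12.9 = 0.0023 × 12.7296 × 43.05 × 3.5917 = 4.5271 mm/d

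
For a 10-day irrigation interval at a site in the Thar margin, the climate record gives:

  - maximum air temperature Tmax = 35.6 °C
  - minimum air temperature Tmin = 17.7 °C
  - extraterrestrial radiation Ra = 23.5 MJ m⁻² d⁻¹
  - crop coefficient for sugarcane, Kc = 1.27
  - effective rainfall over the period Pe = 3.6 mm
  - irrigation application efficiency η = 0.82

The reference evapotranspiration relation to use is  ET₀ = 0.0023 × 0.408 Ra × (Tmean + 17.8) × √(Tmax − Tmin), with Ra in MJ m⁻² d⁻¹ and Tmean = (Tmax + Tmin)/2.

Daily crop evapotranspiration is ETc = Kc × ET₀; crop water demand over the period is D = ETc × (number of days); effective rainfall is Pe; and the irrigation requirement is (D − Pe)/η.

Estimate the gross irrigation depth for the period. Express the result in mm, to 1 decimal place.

Tmean = (35.6 + 17.7)/2 = 26.65 °C
0.408 Ra = 0.408 × 23.5 = 9.5880 mm/d equivalent
ET₀ = 0.0023 × 9.5880 × (26.65 + 17.8) × √17.9 = 0.0023 × 9.5880 × 44.45 × 4.2308 = 4.1472 mm/d
ETc = Kc × ET₀ = 1.27 × 4.1472 = 5.2669 mm/d
Crop demand D = ETc × 10 d = 5.2669 × 10 = 52.669 mm
D − Pe = 52.669 − 3.6 = 49.069 mm
Gross irrigation = 49.069 / 0.82 = 59.840 mm

59.8 mm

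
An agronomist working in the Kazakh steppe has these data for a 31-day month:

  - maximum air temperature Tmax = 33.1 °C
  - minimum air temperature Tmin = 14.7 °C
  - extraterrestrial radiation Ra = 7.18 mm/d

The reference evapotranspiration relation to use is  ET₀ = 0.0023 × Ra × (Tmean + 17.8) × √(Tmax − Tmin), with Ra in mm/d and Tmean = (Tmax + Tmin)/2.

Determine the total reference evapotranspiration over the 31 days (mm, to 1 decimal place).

Tmean = (33.1 + 14.7)/2 = 23.90 °C
ET₀ = 0.0023 × 7.18 × (23.90 + 17.8) × √18.4 = 0.0023 × 7.18 × 41.70 × 4.2895 = 2.9539 mm/d
Over 31 days: 2.9539 × 31 = 91.571 mm

91.6 mm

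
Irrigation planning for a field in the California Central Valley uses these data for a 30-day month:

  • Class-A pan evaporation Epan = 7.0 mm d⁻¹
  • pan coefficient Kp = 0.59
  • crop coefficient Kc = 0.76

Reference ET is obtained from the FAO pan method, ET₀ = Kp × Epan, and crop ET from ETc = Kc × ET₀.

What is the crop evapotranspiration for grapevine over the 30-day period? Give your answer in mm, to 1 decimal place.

ET₀ = 0.59 × 7.0 = 4.1300 mm/d
ETc = Kc × ET₀ = 0.76 × 4.1300 = 3.1388 mm/d
Over 30 days: 3.1388 × 30 = 94.164 mm

94.2 mm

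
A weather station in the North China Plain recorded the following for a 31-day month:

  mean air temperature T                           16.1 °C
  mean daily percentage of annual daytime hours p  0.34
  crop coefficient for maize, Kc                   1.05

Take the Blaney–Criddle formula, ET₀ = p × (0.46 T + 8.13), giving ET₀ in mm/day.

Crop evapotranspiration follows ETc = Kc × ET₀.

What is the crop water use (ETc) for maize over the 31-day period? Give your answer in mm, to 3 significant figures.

ET₀ = 0.34 × (0.46 × 16.1 + 8.13) = 0.34 × 15.536 = 5.2822 mm/d
ETc = Kc × ET₀ = 1.05 × 5.2822 = 5.5463 mm/d
Over 31 days: 5.5463 × 31 = 171.935 mm

172 mm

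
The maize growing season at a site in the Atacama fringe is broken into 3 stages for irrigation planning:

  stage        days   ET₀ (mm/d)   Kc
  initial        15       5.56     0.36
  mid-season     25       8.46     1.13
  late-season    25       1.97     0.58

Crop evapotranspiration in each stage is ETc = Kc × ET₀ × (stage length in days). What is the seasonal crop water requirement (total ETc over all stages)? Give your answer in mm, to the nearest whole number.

initial: 0.36 × 5.56 × 15 = 30.02 mm
mid-season: 1.13 × 8.46 × 25 = 239.00 mm
late-season: 0.58 × 1.97 × 25 = 28.57 mm
Seasonal total = 297.59 mm

298 mm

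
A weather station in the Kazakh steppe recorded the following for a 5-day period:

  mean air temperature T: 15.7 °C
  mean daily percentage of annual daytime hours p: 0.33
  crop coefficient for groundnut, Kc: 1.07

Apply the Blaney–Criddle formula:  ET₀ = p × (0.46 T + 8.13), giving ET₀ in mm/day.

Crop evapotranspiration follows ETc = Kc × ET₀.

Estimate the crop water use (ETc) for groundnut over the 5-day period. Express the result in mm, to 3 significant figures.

27.1 mm

ET₀ = 0.33 × (0.46 × 15.7 + 8.13) = 0.33 × 15.352 = 5.0662 mm/d
ETc = Kc × ET₀ = 1.07 × 5.0662 = 5.4208 mm/d
Over 5 days: 5.4208 × 5 = 27.104 mm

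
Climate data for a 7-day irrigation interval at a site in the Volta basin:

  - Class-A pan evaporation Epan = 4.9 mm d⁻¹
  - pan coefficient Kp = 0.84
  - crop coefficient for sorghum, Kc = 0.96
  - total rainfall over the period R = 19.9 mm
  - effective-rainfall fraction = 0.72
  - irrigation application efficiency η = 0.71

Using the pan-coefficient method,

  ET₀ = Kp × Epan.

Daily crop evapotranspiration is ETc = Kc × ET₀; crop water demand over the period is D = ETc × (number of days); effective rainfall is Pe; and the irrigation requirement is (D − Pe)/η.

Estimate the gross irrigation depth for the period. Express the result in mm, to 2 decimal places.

ET₀ = 0.84 × 4.9 = 4.1160 mm/d
ETc = Kc × ET₀ = 0.96 × 4.1160 = 3.9514 mm/d
Crop demand D = ETc × 7 d = 3.9514 × 7 = 27.660 mm
Pe = 0.72 × 19.9 = 14.328 mm
D − Pe = 27.660 − 14.328 = 13.332 mm
Gross irrigation = 13.332 / 0.71 = 18.777 mm

18.78 mm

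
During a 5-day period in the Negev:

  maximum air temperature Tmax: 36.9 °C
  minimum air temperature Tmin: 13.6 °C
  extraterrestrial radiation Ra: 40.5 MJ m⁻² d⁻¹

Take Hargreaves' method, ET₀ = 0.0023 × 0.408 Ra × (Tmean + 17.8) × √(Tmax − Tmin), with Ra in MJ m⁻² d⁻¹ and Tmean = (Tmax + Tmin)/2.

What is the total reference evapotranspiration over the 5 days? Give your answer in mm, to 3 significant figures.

39.5 mm

Tmean = (36.9 + 13.6)/2 = 25.25 °C
0.408 Ra = 0.408 × 40.5 = 16.5240 mm/d equivalent
ET₀ = 0.0023 × 16.5240 × (25.25 + 17.8) × √23.3 = 0.0023 × 16.5240 × 43.05 × 4.8270 = 7.8976 mm/d
Over 5 days: 7.8976 × 5 = 39.488 mm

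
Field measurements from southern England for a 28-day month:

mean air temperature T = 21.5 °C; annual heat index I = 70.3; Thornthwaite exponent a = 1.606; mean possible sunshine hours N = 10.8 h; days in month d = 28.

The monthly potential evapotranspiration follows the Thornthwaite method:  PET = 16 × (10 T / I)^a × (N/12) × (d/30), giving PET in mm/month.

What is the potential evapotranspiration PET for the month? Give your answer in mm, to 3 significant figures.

10T/I = 10 × 21.5 / 70.3 = 3.0583
(10T/I)^a = 3.0583^1.606 = 6.0212
Uncorrected PET = 16 × 6.0212 = 96.339 mm
Correction = (N/12)(d/30) = (10.8/12)(28/30) = 0.8400
PET = 96.339 × 0.8400 = 80.925 mm/month

80.9 mm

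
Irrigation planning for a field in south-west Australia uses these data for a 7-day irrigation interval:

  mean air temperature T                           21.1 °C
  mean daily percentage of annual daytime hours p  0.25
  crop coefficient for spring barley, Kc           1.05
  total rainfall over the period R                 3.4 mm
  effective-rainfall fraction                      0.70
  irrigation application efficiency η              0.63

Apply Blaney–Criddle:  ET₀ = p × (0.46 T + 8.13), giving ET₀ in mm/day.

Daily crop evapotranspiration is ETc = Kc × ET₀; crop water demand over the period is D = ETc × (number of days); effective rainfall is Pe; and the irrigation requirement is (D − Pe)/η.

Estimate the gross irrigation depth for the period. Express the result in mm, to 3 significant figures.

ET₀ = 0.25 × (0.46 × 21.1 + 8.13) = 0.25 × 17.836 = 4.4590 mm/d
ETc = Kc × ET₀ = 1.05 × 4.4590 = 4.6820 mm/d
Crop demand D = ETc × 7 d = 4.6820 × 7 = 32.774 mm
Pe = 0.70 × 3.4 = 2.380 mm
D − Pe = 32.774 − 2.380 = 30.394 mm
Gross irrigation = 30.394 / 0.63 = 48.244 mm

48.2 mm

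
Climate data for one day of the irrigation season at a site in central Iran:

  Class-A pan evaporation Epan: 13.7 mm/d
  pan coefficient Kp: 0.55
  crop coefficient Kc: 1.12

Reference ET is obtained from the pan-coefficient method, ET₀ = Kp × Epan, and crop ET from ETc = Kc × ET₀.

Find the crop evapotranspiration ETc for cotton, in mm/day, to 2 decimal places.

ET₀ = 0.55 × 13.7 = 7.5350 mm/d
ETc = Kc × ET₀ = 1.12 × 7.5350 = 8.4392 mm/d

8.44 mm/day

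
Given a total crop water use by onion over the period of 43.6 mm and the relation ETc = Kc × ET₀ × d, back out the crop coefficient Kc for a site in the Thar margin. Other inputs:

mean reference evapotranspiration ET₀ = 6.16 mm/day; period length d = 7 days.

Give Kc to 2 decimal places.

1.01

ETc = Kc × ET₀ × d  ⇒  Kc = ETc / (ET₀ × d)
Kc = 43.6 / (6.16 × 7) = 43.6 / 43.12 = 1.0111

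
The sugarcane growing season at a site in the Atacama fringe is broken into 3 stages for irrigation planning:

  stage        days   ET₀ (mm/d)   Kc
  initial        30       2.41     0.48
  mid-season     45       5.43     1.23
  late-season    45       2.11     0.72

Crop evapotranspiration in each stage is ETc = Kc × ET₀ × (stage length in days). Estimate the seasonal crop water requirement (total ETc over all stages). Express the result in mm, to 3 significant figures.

404 mm

initial: 0.48 × 2.41 × 30 = 34.70 mm
mid-season: 1.23 × 5.43 × 45 = 300.55 mm
late-season: 0.72 × 2.11 × 45 = 68.36 mm
Seasonal total = 403.61 mm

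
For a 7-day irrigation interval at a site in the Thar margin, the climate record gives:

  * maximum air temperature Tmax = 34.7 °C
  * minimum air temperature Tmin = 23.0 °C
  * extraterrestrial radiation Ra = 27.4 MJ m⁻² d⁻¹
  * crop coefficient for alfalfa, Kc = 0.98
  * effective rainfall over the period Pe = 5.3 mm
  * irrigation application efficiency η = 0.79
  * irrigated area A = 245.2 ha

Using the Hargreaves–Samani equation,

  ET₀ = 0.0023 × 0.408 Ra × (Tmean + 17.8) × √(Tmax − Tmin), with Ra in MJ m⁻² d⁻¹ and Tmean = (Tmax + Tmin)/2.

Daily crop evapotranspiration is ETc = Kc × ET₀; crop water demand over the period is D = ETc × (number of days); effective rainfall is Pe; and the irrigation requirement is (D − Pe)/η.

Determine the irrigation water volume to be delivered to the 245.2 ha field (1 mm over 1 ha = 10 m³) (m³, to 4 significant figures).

Tmean = (34.7 + 23.0)/2 = 28.85 °C
0.408 Ra = 0.408 × 27.4 = 11.1792 mm/d equivalent
ET₀ = 0.0023 × 11.1792 × (28.85 + 17.8) × √11.7 = 0.0023 × 11.1792 × 46.65 × 3.4205 = 4.1028 mm/d
ETc = Kc × ET₀ = 0.98 × 4.1028 = 4.0207 mm/d
Crop demand D = ETc × 7 d = 4.0207 × 7 = 28.145 mm
D − Pe = 28.145 − 5.3 = 22.845 mm
Gross irrigation = 22.845 / 0.79 = 28.918 mm
Volume = 28.918 mm × 245.2 ha × 10 = 70906.9 m³

70910 m³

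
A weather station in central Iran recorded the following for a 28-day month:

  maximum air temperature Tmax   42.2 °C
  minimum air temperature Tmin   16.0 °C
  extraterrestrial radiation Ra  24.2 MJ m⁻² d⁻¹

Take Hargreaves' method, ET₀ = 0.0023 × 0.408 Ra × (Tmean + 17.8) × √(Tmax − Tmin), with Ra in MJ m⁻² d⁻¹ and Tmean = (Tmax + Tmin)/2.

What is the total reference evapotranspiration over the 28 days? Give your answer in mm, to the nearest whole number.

Tmean = (42.2 + 16.0)/2 = 29.10 °C
0.408 Ra = 0.408 × 24.2 = 9.8736 mm/d equivalent
ET₀ = 0.0023 × 9.8736 × (29.10 + 17.8) × √26.2 = 0.0023 × 9.8736 × 46.90 × 5.1186 = 5.4516 mm/d
Over 28 days: 5.4516 × 28 = 152.645 mm

153 mm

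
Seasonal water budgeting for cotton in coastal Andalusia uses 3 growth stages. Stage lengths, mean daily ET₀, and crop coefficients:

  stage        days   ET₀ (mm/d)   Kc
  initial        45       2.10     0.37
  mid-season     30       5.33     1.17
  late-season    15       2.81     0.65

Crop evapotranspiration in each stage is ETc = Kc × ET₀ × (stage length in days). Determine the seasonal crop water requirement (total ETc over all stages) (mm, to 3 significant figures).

initial: 0.37 × 2.10 × 45 = 34.97 mm
mid-season: 1.17 × 5.33 × 30 = 187.08 mm
late-season: 0.65 × 2.81 × 15 = 27.40 mm
Seasonal total = 249.45 mm

249 mm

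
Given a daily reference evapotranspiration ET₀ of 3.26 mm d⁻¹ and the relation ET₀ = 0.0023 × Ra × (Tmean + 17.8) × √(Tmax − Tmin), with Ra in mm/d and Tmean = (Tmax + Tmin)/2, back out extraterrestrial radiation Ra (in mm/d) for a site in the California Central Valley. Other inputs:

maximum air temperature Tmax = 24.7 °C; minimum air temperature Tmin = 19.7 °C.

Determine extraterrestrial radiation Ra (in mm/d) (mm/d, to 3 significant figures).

15.8 mm/d

Tmean = 22.20 °C; √ΔT = 2.2361
Ra = ET₀ / [0.0023 × (Tmean+17.8) × √ΔT] = 3.26 / (0.0023 × 40.00 × 2.2361) = 15.847 mm/d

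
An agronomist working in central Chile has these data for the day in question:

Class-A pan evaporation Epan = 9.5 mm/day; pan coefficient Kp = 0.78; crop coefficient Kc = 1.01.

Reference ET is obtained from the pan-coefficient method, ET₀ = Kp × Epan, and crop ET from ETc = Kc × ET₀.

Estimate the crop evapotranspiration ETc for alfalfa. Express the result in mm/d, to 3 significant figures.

7.48 mm/d

ET₀ = 0.78 × 9.5 = 7.4100 mm/d
ETc = Kc × ET₀ = 1.01 × 7.4100 = 7.4841 mm/d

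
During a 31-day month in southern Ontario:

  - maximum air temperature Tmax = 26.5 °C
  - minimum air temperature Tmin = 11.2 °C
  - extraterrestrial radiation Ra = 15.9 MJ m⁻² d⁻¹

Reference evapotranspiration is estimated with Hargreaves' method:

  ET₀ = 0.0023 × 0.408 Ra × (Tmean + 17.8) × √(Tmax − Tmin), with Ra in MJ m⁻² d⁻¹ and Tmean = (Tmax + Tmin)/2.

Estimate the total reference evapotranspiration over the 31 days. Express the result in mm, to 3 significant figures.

Tmean = (26.5 + 11.2)/2 = 18.85 °C
0.408 Ra = 0.408 × 15.9 = 6.4872 mm/d equivalent
ET₀ = 0.0023 × 6.4872 × (18.85 + 17.8) × √15.3 = 0.0023 × 6.4872 × 36.65 × 3.9115 = 2.1390 mm/d
Over 31 days: 2.1390 × 31 = 66.309 mm

66.3 mm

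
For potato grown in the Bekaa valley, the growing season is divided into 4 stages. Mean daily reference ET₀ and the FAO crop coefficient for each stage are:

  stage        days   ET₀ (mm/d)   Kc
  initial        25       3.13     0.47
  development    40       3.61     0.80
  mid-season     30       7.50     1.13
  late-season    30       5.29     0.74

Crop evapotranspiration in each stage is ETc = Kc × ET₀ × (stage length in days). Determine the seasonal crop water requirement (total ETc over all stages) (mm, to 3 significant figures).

524 mm

initial: 0.47 × 3.13 × 25 = 36.78 mm
development: 0.80 × 3.61 × 40 = 115.52 mm
mid-season: 1.13 × 7.50 × 30 = 254.25 mm
late-season: 0.74 × 5.29 × 30 = 117.44 mm
Seasonal total = 523.99 mm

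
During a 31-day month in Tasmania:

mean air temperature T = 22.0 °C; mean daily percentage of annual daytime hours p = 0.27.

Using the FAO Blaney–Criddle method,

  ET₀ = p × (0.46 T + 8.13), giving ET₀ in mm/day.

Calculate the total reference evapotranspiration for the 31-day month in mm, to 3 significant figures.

ET₀ = 0.27 × (0.46 × 22.0 + 8.13) = 0.27 × 18.250 = 4.9275 mm/d
Monthly total = 4.9275 × 31 = 152.753 mm

153 mm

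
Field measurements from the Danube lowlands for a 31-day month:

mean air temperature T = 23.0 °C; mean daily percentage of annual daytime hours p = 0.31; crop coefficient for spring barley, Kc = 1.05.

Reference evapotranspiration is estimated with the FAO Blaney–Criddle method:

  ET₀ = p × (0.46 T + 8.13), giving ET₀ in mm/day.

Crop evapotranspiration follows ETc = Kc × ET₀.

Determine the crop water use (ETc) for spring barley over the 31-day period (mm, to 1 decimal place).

188.8 mm

ET₀ = 0.31 × (0.46 × 23.0 + 8.13) = 0.31 × 18.710 = 5.8001 mm/d
ETc = Kc × ET₀ = 1.05 × 5.8001 = 6.0901 mm/d
Over 31 days: 6.0901 × 31 = 188.793 mm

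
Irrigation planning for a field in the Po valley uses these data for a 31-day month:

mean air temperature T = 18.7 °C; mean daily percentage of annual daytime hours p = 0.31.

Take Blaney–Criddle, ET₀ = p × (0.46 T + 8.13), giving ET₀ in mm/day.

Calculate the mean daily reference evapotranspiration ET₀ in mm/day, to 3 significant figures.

5.19 mm/day

ET₀ = 0.31 × (0.46 × 18.7 + 8.13) = 0.31 × 16.732 = 5.1869 mm/d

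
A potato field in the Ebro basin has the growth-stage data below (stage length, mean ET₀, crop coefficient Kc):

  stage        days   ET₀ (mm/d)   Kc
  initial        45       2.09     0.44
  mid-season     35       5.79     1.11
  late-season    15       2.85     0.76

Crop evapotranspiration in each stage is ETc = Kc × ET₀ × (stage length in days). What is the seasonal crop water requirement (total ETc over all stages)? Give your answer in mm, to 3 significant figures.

299 mm

initial: 0.44 × 2.09 × 45 = 41.38 mm
mid-season: 1.11 × 5.79 × 35 = 224.94 mm
late-season: 0.76 × 2.85 × 15 = 32.49 mm
Seasonal total = 298.81 mm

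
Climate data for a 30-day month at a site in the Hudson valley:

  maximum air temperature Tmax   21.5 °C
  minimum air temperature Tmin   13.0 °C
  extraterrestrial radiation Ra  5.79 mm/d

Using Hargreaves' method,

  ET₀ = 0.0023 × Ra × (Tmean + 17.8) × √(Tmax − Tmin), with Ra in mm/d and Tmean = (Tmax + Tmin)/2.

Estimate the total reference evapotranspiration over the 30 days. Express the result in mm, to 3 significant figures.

Tmean = (21.5 + 13.0)/2 = 17.25 °C
ET₀ = 0.0023 × 5.79 × (17.25 + 17.8) × √8.5 = 0.0023 × 5.79 × 35.05 × 2.9155 = 1.3608 mm/d
Over 30 days: 1.3608 × 30 = 40.824 mm

40.8 mm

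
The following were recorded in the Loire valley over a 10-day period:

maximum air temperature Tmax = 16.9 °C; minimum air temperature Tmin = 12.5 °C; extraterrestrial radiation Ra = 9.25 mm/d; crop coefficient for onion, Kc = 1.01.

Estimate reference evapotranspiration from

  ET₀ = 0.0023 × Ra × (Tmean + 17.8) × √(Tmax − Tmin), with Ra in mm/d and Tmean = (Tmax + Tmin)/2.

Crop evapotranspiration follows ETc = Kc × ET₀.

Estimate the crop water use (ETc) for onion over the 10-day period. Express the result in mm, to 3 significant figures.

14.6 mm

Tmean = (16.9 + 12.5)/2 = 14.70 °C
ET₀ = 0.0023 × 9.25 × (14.70 + 17.8) × √4.4 = 0.0023 × 9.25 × 32.50 × 2.0976 = 1.4504 mm/d
ETc = Kc × ET₀ = 1.01 × 1.4504 = 1.4649 mm/d
Over 10 days: 1.4649 × 10 = 14.649 mm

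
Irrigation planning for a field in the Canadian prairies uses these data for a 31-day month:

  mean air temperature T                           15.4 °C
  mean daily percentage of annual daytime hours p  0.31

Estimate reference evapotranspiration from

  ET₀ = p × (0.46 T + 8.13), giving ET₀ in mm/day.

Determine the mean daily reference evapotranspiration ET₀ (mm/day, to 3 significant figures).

ET₀ = 0.31 × (0.46 × 15.4 + 8.13) = 0.31 × 15.214 = 4.7163 mm/d

4.72 mm/day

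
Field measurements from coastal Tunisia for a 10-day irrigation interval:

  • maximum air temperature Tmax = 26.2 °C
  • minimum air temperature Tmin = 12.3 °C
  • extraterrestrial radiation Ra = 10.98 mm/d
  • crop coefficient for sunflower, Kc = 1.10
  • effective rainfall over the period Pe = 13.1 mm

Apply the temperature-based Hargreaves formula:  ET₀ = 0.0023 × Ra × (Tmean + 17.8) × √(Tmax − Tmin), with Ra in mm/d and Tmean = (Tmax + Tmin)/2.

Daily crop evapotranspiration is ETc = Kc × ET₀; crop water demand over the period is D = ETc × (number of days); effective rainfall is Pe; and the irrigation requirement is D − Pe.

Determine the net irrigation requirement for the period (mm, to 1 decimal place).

Tmean = (26.2 + 12.3)/2 = 19.25 °C
ET₀ = 0.0023 × 10.98 × (19.25 + 17.8) × √13.9 = 0.0023 × 10.98 × 37.05 × 3.7283 = 3.4884 mm/d
ETc = Kc × ET₀ = 1.10 × 3.4884 = 3.8372 mm/d
Crop demand D = ETc × 10 d = 3.8372 × 10 = 38.372 mm
D − Pe = 38.372 − 13.1 = 25.272 mm

25.3 mm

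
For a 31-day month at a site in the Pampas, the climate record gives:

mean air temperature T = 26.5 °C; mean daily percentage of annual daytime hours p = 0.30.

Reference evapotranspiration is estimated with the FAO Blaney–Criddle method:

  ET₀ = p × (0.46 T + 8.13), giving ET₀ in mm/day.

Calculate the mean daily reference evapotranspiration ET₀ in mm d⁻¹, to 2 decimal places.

6.10 mm d⁻¹

ET₀ = 0.30 × (0.46 × 26.5 + 8.13) = 0.30 × 20.320 = 6.0960 mm/d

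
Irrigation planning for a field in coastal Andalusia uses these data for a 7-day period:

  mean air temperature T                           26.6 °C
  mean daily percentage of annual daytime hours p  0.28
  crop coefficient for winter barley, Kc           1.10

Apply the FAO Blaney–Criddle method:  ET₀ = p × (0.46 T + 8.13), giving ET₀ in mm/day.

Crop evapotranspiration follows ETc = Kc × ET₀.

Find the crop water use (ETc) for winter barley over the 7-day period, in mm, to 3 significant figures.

ET₀ = 0.28 × (0.46 × 26.6 + 8.13) = 0.28 × 20.366 = 5.7025 mm/d
ETc = Kc × ET₀ = 1.10 × 5.7025 = 6.2728 mm/d
Over 7 days: 6.2728 × 7 = 43.910 mm

43.9 mm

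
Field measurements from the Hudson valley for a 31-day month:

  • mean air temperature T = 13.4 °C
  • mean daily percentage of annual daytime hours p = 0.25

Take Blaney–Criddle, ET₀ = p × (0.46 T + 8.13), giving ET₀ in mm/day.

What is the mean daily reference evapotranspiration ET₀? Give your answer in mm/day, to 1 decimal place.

3.6 mm/day

ET₀ = 0.25 × (0.46 × 13.4 + 8.13) = 0.25 × 14.294 = 3.5735 mm/d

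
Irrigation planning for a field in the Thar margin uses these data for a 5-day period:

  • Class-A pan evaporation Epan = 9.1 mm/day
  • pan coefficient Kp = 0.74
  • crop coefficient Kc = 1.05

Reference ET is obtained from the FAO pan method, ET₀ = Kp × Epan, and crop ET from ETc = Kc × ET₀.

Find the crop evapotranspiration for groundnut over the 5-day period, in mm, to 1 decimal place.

ET₀ = 0.74 × 9.1 = 6.7340 mm/d
ETc = Kc × ET₀ = 1.05 × 6.7340 = 7.0707 mm/d
Over 5 days: 7.0707 × 5 = 35.354 mm

35.4 mm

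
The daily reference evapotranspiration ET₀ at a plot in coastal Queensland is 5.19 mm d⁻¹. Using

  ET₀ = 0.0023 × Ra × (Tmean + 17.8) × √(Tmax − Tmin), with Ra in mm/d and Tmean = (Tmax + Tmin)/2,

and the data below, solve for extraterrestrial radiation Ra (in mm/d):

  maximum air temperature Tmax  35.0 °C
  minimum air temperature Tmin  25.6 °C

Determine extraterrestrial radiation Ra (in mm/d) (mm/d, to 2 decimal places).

15.30 mm/d

Tmean = 30.30 °C; √ΔT = 3.0659
Ra = ET₀ / [0.0023 × (Tmean+17.8) × √ΔT] = 5.19 / (0.0023 × 48.10 × 3.0659) = 15.302 mm/d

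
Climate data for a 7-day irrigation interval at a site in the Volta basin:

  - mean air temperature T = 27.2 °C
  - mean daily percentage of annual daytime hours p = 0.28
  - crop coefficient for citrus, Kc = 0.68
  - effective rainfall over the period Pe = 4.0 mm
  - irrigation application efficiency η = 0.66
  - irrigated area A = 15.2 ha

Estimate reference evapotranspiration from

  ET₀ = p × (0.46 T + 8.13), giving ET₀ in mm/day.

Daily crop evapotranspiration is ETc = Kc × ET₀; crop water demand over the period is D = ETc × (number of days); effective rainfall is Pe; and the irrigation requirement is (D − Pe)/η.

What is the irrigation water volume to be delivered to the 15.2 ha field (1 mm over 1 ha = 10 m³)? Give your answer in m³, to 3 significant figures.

ET₀ = 0.28 × (0.46 × 27.2 + 8.13) = 0.28 × 20.642 = 5.7798 mm/d
ETc = Kc × ET₀ = 0.68 × 5.7798 = 3.9303 mm/d
Crop demand D = ETc × 7 d = 3.9303 × 7 = 27.512 mm
D − Pe = 27.512 − 4.0 = 23.512 mm
Gross irrigation = 23.512 / 0.66 = 35.624 mm
Volume = 35.624 mm × 15.2 ha × 10 = 5414.8 m³

5410 m³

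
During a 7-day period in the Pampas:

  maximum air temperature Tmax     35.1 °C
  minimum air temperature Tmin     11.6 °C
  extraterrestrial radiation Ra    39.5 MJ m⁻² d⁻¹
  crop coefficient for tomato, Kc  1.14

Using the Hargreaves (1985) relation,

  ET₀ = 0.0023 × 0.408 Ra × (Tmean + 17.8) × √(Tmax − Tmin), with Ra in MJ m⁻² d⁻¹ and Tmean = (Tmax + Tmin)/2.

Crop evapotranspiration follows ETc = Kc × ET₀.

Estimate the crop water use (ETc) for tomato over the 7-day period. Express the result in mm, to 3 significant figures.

Tmean = (35.1 + 11.6)/2 = 23.35 °C
0.408 Ra = 0.408 × 39.5 = 16.1160 mm/d equivalent
ET₀ = 0.0023 × 16.1160 × (23.35 + 17.8) × √23.5 = 0.0023 × 16.1160 × 41.15 × 4.8477 = 7.3942 mm/d
ETc = Kc × ET₀ = 1.14 × 7.3942 = 8.4294 mm/d
Over 7 days: 8.4294 × 7 = 59.006 mm

59.0 mm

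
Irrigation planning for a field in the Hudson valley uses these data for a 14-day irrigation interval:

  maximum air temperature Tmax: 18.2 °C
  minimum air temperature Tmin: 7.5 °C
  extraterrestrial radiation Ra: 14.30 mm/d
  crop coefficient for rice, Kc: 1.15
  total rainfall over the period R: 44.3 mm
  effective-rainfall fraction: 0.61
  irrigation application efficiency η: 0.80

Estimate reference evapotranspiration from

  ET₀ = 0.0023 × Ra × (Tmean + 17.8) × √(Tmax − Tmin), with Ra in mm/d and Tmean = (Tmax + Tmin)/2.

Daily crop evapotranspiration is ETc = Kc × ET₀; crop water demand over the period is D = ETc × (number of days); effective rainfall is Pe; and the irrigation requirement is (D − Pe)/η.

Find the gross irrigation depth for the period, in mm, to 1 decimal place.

Tmean = (18.2 + 7.5)/2 = 12.85 °C
ET₀ = 0.0023 × 14.30 × (12.85 + 17.8) × √10.7 = 0.0023 × 14.30 × 30.65 × 3.2711 = 3.2975 mm/d
ETc = Kc × ET₀ = 1.15 × 3.2975 = 3.7921 mm/d
Crop demand D = ETc × 14 d = 3.7921 × 14 = 53.089 mm
Pe = 0.61 × 44.3 = 27.023 mm
D − Pe = 53.089 − 27.023 = 26.066 mm
Gross irrigation = 26.066 / 0.80 = 32.583 mm

32.6 mm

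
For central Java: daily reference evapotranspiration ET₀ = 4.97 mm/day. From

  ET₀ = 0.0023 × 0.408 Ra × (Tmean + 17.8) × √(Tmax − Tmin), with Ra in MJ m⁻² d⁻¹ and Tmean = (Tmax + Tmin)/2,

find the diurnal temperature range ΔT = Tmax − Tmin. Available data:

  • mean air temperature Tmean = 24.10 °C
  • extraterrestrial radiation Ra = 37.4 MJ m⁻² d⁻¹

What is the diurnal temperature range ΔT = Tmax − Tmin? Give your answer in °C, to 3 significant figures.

11.4 °C

√ΔT = ET₀ / [0.0023 × 0.408 × Ra × (Tmean+17.8)] = 4.97 / (0.0023 × 15.2592 × 41.90) = 3.3797
ΔT = 3.3797² = 11.422 °C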